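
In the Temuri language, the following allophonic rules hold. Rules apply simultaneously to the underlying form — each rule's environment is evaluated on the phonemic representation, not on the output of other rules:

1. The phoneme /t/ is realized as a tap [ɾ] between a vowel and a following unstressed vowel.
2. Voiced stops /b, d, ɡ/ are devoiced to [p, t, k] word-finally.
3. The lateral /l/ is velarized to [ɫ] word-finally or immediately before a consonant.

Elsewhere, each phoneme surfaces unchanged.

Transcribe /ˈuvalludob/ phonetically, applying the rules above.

[ˈuvaɫludop]

/u/ (word-initial): no rule targets it → [u].
/v/ — not in any rule's target class → [v].
/a/ stays [a].
/l/ meets the environment for rule 3 (word-finally or immediately before a consonant) → [ɫ].
/l/ — between /l/ and /u/; rule 3 does not apply here → [l].
/u/ (between /l/ and /d/) is unaffected → [u].
/d/ (between /u/ and /o/) fails the environment for rule 2, so it stays [d].
/o/ (between /d/ and /b/): no rule targets it → [o].
/b/ — word-final, word-finally — surfaces as [p] (rule 2).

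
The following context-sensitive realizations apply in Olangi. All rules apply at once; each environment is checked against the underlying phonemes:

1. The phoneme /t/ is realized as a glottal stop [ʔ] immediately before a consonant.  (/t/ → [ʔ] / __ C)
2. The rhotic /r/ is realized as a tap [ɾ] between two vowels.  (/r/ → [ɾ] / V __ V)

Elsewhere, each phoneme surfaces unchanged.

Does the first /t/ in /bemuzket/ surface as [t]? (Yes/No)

Yes

/t/ (word-final): rule 1 targets it, but not immediately before a consonant → unchanged [t].
The actual realization is [t], which matches [t].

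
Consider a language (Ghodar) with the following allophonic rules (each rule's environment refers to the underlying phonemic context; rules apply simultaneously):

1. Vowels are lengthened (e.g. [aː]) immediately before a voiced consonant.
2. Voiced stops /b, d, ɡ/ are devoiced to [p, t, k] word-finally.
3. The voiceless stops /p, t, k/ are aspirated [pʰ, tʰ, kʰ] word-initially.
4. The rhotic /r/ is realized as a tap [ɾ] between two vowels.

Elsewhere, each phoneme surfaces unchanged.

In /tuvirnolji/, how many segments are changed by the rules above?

Segments that undergo a rule: /t/ → [tʰ] (rule 3); /u/ → [uː] (rule 1); /i/ → [iː] (rule 1); /o/ → [oː] (rule 1).
All other segments surface unchanged.

4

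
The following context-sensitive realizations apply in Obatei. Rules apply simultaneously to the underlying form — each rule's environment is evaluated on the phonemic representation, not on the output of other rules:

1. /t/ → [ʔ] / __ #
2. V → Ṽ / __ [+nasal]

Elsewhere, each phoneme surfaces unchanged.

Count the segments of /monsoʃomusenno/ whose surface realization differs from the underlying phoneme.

3

Segments that undergo a rule: /o/ → [õ] (rule 2); /o/ → [õ] (rule 2); /e/ → [ẽ] (rule 2).
All other segments surface unchanged.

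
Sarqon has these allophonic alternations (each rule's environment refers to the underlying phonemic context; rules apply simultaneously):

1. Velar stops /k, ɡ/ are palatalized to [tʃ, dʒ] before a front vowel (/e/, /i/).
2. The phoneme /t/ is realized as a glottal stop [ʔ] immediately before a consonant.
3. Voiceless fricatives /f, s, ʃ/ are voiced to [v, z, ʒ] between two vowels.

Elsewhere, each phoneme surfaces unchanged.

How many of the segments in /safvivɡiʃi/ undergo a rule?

Segments that undergo a rule: /ɡ/ → [dʒ] (rule 1); /ʃ/ → [ʒ] (rule 3).
All other segments surface unchanged.

2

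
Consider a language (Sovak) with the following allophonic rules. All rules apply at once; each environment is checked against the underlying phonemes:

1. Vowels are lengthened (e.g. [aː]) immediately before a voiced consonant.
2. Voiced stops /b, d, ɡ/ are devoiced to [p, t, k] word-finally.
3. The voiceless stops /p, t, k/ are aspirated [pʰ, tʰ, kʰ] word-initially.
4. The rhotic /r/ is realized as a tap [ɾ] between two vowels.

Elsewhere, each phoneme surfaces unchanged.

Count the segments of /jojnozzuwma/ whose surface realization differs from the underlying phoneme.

3

Segments that undergo a rule: /o/ → [oː] (rule 1); /o/ → [oː] (rule 1); /u/ → [uː] (rule 1).
All other segments surface unchanged.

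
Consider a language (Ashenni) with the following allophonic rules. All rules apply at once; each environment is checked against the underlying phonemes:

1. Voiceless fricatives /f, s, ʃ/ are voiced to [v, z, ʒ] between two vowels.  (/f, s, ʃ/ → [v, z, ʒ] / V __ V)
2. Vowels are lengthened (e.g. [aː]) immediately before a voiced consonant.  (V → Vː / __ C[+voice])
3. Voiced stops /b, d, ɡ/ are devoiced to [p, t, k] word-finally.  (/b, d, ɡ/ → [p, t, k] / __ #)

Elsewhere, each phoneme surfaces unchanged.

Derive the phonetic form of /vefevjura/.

[veveːvjuːra]

/v/ (word-initial) is unaffected → [v].
/e/ (between /v/ and /f/) is in the target of rule 2 but the environment (before a voiced consonant) is not met → [e].
/f/ (between /e/ and /e/) occurs between two vowels → [v] by rule 1.
Rule 2 applies to /e/ (between /f/ and /v/: before a voiced consonant) → [eː].
/v/ (between /e/ and /j/) is unaffected → [v].
/j/ stays [j].
/u/ meets the environment for rule 2 (before a voiced consonant) → [uː].
/r/ (between /u/ and /a/): no rule targets it → [r].
/a/ (word-final) fails the environment for rule 2, so it stays [a].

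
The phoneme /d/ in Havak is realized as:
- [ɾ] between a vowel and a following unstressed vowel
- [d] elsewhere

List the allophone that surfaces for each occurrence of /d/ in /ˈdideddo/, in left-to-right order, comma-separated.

Occurrence 1 (position 1): no conditioning environment matches → elsewhere allophone [d].
Occurrence 2 (position 3): between a vowel and a following unstressed vowel → [ɾ].
Occurrence 3 (position 5): no conditioning environment matches → elsewhere allophone [d].
Occurrence 4 (position 6): no conditioning environment matches → elsewhere allophone [d].

[d], [ɾ], [d], [d]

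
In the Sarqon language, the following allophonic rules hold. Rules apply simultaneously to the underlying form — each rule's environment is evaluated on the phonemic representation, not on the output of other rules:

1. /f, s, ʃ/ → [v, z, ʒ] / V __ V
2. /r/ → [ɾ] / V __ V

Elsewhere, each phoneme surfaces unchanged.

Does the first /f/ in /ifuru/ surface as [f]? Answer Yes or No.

/f/ (between /i/ and /u/): between two vowels, so rule 1 applies → [v].
The actual realization is [v], not [f].

No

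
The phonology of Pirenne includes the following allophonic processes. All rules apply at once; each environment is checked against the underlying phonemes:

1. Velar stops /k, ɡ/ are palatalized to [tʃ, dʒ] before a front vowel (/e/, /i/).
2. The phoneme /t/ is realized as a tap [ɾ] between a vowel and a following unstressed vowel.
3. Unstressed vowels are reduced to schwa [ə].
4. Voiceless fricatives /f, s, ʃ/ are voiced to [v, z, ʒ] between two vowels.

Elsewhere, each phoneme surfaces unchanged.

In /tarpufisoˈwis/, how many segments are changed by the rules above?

6

Segments that undergo a rule: /a/ → [ə] (rule 3); /u/ → [ə] (rule 3); /f/ → [v] (rule 4); /i/ → [ə] (rule 3); /s/ → [z] (rule 4); /o/ → [ə] (rule 3).
All other segments surface unchanged.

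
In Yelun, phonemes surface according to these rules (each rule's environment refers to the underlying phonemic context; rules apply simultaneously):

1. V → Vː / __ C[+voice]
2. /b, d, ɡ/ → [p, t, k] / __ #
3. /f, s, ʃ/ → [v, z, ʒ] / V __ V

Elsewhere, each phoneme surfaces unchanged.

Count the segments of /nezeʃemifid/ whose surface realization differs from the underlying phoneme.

6

Segments that undergo a rule: /e/ → [eː] (rule 1); /ʃ/ → [ʒ] (rule 3); /e/ → [eː] (rule 1); /f/ → [v] (rule 3); /i/ → [iː] (rule 1); /d/ → [t] (rule 2).
All other segments surface unchanged.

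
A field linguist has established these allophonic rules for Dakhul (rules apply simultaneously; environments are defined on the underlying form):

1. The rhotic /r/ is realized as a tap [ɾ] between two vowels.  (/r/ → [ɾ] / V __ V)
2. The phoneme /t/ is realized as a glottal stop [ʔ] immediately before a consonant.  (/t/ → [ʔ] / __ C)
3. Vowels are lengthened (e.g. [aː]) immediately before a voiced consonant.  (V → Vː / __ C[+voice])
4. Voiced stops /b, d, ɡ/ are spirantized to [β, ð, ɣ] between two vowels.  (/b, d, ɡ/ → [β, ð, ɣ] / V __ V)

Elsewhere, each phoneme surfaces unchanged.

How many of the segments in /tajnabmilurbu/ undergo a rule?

Segments that undergo a rule: /a/ → [aː] (rule 3); /a/ → [aː] (rule 3); /i/ → [iː] (rule 3); /u/ → [uː] (rule 3).
All other segments surface unchanged.

4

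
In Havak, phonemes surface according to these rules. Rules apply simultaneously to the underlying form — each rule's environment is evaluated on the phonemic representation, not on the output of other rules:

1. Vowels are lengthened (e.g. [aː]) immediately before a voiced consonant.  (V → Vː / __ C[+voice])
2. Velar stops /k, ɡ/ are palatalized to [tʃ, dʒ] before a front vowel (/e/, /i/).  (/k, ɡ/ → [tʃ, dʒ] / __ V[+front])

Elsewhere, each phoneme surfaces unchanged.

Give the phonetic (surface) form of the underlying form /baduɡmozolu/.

[baːduːɡmoːzoːlu]

/b/ — not in any rule's target class → [b].
/a/ — between /b/ and /d/, before a voiced consonant — surfaces as [aː] (rule 1).
/d/ (between /a/ and /u/) is unaffected → [d].
/u/ (between /d/ and /ɡ/): before a voiced consonant, so rule 1 applies → [uː].
/ɡ/ (between /u/ and /m/) fails the environment for rule 2, so it stays [ɡ].
/m/ — not in any rule's target class → [m].
/o/ — between /m/ and /z/, before a voiced consonant — surfaces as [oː] (rule 1).
/z/ (between /o/ and /o/): no rule targets it → [z].
/o/ (between /z/ and /l/) occurs before a voiced consonant → [oː] by rule 1.
/l/ (between /o/ and /u/) is unaffected → [l].
/u/ (word-final) is in the target of rule 1 but the environment (before a voiced consonant) is not met → [u].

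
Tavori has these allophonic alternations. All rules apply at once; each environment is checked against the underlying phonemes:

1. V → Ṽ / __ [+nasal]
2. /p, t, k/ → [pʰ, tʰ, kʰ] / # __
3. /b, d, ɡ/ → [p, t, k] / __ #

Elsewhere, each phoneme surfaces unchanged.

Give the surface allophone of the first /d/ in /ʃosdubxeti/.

[d]

/d/ (between /s/ and /u/): rule 3 targets it, but not word-finally → unchanged [d].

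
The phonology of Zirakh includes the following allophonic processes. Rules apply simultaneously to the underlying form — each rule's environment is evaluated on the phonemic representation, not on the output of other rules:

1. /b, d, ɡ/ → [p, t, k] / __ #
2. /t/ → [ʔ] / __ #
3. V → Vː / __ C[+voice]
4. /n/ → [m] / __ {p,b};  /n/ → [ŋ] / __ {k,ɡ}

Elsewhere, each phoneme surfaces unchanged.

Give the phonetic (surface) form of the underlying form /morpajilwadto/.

[moːrpaːjiːlwaːdto]

/m/ (word-initial): no rule targets it → [m].
/o/ (between /m/ and /r/) occurs before a voiced consonant → [oː] by rule 3.
/r/ (between /o/ and /p/) is unaffected → [r].
/p/ (between /r/ and /a/): no rule targets it → [p].
/a/ — between /p/ and /j/, before a voiced consonant — surfaces as [aː] (rule 3).
/j/ — not in any rule's target class → [j].
/i/ — between /j/ and /l/, before a voiced consonant — surfaces as [iː] (rule 3).
/l/ stays [l].
/w/ stays [w].
/a/ meets the environment for rule 3 (before a voiced consonant) → [aː].
/d/ (between /a/ and /t/) is in the target of rule 1 but the environment (word-finally) is not met → [d].
/t/ (between /d/ and /o/): rule 2 targets it, but not word-finally → unchanged [t].
/o/ (word-final) fails the environment for rule 3, so it stays [o].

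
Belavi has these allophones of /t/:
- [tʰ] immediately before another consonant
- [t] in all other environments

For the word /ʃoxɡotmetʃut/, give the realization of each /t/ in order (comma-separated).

Occurrence 1 (position 6): immediately before another consonant → [tʰ].
Occurrence 2 (position 9): immediately before another consonant → [tʰ].
Occurrence 3 (position 12): no conditioning environment matches → elsewhere allophone [t].

[tʰ], [tʰ], [t]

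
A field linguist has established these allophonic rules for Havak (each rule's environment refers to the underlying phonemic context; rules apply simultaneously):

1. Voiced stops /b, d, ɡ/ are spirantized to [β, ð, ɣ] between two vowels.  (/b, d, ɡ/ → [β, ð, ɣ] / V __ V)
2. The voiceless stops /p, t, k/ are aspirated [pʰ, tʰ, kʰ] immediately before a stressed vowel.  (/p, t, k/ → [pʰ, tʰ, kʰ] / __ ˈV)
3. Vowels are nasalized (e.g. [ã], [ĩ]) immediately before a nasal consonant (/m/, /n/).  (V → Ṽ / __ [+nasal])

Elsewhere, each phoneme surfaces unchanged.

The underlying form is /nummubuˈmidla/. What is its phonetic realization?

/u/ meets the environment for rule 3 (before a nasal consonant) → [ũ].
/u/ (between /m/ and /b/) fails the environment for rule 3, so it stays [u].
/b/ (between /u/ and /u/): between two vowels, so rule 1 applies → [β].
/u/ (between /b/ and /m/): before a nasal consonant, so rule 3 applies → [ũ].
/i/ (between /m/ and /d/): rule 3 targets it, but not before a nasal consonant → unchanged [i].
/d/ — between /i/ and /l/; rule 1 does not apply here → [d].
/a/ — word-final; rule 3 does not apply here → [a].

[nũmmuβũˈmidla]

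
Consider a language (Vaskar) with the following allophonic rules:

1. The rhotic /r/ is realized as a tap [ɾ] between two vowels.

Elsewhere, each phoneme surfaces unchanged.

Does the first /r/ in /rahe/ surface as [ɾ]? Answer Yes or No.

No

/r/ (word-initial) is in the target of rule 1 but the environment (between two vowels) is not met → [r].
The actual realization is [r], not [ɾ].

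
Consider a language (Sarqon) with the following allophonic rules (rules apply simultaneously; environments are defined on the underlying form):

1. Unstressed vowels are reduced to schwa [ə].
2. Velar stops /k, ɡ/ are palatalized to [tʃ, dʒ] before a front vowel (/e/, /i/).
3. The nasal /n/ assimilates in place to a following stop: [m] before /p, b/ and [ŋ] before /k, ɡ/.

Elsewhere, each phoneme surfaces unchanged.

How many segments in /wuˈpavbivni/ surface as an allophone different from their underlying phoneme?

3

Segments that undergo a rule: /u/ → [ə] (rule 1); /i/ → [ə] (rule 1); /i/ → [ə] (rule 1).
All other segments surface unchanged.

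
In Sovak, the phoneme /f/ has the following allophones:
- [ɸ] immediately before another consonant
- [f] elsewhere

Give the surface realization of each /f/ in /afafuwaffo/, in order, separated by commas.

Occurrence 1 (position 2): no conditioning environment matches → elsewhere allophone [f].
Occurrence 2 (position 4): no conditioning environment matches → elsewhere allophone [f].
Occurrence 3 (position 8): immediately before another consonant → [ɸ].
Occurrence 4 (position 9): no conditioning environment matches → elsewhere allophone [f].

[f], [f], [ɸ], [f]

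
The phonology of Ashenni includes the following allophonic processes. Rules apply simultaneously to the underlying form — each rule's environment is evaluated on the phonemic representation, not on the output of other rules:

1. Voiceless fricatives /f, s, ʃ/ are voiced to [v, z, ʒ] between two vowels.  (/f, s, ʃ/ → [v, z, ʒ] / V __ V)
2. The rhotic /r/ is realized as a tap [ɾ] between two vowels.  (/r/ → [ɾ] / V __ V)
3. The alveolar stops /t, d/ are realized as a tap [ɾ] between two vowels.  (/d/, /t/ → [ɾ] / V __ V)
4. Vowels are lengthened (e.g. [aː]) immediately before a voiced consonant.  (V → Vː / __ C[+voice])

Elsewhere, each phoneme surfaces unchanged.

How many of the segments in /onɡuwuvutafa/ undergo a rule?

5

Segments that undergo a rule: /o/ → [oː] (rule 4); /u/ → [uː] (rule 4); /u/ → [uː] (rule 4); /t/ → [ɾ] (rule 3); /f/ → [v] (rule 1).
All other segments surface unchanged.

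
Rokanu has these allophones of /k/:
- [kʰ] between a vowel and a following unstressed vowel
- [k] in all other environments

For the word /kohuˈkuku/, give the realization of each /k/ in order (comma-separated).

Occurrence 1 (position 1): no conditioning environment matches → elsewhere allophone [k].
Occurrence 2 (position 5): no conditioning environment matches → elsewhere allophone [k].
Occurrence 3 (position 7): between a vowel and a following unstressed vowel → [kʰ].

[k], [k], [kʰ]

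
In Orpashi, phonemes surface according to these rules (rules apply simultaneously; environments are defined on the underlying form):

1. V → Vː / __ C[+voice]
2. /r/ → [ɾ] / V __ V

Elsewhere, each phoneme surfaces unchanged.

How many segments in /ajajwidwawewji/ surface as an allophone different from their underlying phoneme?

5

Segments that undergo a rule: /a/ → [aː] (rule 1); /a/ → [aː] (rule 1); /i/ → [iː] (rule 1); /a/ → [aː] (rule 1); /e/ → [eː] (rule 1).
All other segments surface unchanged.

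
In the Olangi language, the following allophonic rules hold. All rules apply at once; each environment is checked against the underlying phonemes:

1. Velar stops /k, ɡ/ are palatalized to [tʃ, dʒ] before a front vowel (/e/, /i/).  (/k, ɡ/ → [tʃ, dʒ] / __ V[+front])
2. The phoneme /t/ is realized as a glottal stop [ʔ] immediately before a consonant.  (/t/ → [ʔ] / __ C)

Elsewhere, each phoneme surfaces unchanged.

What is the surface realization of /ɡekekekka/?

/ɡ/ (word-initial) occurs before a front vowel → [dʒ] by rule 1.
/k/ meets the environment for rule 1 (before a front vowel) → [tʃ].
/k/ meets the environment for rule 1 (before a front vowel) → [tʃ].
/k/ (between /e/ and /k/) is in the target of rule 1 but the environment (before a front vowel) is not met → [k].
/k/ — between /k/ and /a/; rule 1 does not apply here → [k].

[dʒetʃetʃekka]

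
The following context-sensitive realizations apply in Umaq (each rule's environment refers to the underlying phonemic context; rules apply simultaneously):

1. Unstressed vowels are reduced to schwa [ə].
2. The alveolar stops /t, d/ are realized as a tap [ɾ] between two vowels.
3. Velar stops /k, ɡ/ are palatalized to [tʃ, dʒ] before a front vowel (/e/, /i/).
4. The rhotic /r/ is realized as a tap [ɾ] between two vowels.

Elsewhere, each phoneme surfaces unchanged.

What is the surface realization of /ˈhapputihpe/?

/h/ stays [h].
/a/ (between /h/ and /p/) fails the environment for rule 1, so it stays [a].
/p/ — not in any rule's target class → [p].
/p/ stays [p].
Rule 1 applies to /u/ (between /p/ and /t/: in an unstressed syllable) → [ə].
/t/ — between /u/ and /i/, between two vowels — surfaces as [ɾ] (rule 2).
/i/ meets the environment for rule 1 (in an unstressed syllable) → [ə].
/h/ (between /i/ and /p/): no rule targets it → [h].
/p/ stays [p].
/e/ — word-final, in an unstressed syllable — surfaces as [ə] (rule 1).

[ˈhappəɾəhpə]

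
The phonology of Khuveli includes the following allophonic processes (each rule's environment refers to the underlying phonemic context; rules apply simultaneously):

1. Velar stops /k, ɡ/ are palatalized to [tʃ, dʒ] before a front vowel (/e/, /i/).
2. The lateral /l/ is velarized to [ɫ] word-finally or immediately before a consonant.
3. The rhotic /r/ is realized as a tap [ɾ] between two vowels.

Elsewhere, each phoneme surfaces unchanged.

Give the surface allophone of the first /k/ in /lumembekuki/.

/k/ (between /e/ and /u/): rule 1 targets it, but not before a front vowel → unchanged [k].

[k]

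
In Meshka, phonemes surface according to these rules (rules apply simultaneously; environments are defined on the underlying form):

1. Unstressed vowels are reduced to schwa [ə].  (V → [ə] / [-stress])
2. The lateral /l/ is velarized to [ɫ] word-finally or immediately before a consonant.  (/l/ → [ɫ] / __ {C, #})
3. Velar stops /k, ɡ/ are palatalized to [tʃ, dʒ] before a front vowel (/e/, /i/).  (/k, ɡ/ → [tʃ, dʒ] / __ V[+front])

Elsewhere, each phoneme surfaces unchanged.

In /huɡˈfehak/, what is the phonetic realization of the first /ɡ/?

/ɡ/ (between /u/ and /f/): rule 3 targets it, but not before a front vowel → unchanged [ɡ].

[ɡ]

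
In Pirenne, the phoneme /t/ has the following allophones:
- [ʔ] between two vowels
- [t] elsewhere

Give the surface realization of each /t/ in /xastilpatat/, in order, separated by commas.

Occurrence 1 (position 4): no conditioning environment matches → elsewhere allophone [t].
Occurrence 2 (position 9): between two vowels → [ʔ].
Occurrence 3 (position 11): no conditioning environment matches → elsewhere allophone [t].

[t], [ʔ], [t]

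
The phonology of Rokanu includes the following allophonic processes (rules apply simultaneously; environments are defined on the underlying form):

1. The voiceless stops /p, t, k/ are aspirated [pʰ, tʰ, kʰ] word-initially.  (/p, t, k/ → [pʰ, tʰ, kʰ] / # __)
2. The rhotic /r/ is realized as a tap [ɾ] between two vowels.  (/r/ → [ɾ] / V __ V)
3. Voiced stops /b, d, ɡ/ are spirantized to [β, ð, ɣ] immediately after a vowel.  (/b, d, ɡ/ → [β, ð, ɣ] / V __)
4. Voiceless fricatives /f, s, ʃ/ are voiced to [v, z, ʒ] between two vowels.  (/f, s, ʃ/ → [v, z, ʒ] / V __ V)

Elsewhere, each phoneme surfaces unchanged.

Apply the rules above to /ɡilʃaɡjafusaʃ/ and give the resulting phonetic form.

/ɡ/ (word-initial): rule 3 targets it, but not immediately after a vowel → unchanged [ɡ].
/i/ (between /ɡ/ and /l/) is unaffected → [i].
/l/ (between /i/ and /ʃ/) is unaffected → [l].
/ʃ/ (between /l/ and /a/) is in the target of rule 4 but the environment (between two vowels) is not met → [ʃ].
/a/ (between /ʃ/ and /ɡ/) is unaffected → [a].
/ɡ/ — between /a/ and /j/, immediately after a vowel — surfaces as [ɣ] (rule 3).
/j/ — not in any rule's target class → [j].
/a/ stays [a].
/f/ — between /a/ and /u/, between two vowels — surfaces as [v] (rule 4).
/u/ (between /f/ and /s/) is unaffected → [u].
/s/ meets the environment for rule 4 (between two vowels) → [z].
/a/ (between /s/ and /ʃ/): no rule targets it → [a].
/ʃ/ — word-final; rule 4 does not apply here → [ʃ].

[ɡilʃaɣjavuzaʃ]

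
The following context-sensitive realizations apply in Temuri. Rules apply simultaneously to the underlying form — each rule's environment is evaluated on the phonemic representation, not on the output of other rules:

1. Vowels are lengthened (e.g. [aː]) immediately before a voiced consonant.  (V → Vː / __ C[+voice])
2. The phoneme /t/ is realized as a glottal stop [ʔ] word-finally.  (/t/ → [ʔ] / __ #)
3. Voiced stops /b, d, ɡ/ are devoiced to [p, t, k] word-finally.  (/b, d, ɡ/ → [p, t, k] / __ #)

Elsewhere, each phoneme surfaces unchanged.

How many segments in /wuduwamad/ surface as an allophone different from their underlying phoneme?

Segments that undergo a rule: /u/ → [uː] (rule 1); /u/ → [uː] (rule 1); /a/ → [aː] (rule 1); /a/ → [aː] (rule 1); /d/ → [t] (rule 3).
All other segments surface unchanged.

5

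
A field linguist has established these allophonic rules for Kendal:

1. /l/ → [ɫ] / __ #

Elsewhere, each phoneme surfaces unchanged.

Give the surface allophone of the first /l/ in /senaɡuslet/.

[l]

/l/ (between /s/ and /e/) is in the target of rule 1 but the environment (word-finally) is not met → [l].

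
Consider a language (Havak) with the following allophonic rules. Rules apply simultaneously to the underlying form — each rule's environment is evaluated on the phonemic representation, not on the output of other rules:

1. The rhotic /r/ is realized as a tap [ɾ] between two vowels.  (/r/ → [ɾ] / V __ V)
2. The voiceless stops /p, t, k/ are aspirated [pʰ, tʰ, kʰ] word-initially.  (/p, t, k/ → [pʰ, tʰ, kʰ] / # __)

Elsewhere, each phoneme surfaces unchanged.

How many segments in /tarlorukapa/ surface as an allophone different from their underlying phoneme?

2

Segments that undergo a rule: /t/ → [tʰ] (rule 2); /r/ → [ɾ] (rule 1).
All other segments surface unchanged.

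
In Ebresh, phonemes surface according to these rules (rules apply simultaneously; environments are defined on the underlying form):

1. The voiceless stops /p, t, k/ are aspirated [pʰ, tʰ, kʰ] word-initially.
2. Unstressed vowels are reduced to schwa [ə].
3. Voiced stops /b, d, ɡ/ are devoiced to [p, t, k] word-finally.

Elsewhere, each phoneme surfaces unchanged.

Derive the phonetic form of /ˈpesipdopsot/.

/p/ (word-initial): word-initially, so rule 1 applies → [pʰ].
/e/ (between /p/ and /s/) fails the environment for rule 2, so it stays [e].
Rule 2 applies to /i/ (between /s/ and /p/: in an unstressed syllable) → [ə].
/p/ (between /i/ and /d/) fails the environment for rule 1, so it stays [p].
/d/ (between /p/ and /o/) is in the target of rule 3 but the environment (word-finally) is not met → [d].
/o/ (between /d/ and /p/) occurs in an unstressed syllable → [ə] by rule 2.
/p/ (between /o/ and /s/) is in the target of rule 1 but the environment (word-initially) is not met → [p].
/o/ — between /s/ and /t/, in an unstressed syllable — surfaces as [ə] (rule 2).
/t/ (word-final) fails the environment for rule 1, so it stays [t].

[ˈpʰesəpdəpsət]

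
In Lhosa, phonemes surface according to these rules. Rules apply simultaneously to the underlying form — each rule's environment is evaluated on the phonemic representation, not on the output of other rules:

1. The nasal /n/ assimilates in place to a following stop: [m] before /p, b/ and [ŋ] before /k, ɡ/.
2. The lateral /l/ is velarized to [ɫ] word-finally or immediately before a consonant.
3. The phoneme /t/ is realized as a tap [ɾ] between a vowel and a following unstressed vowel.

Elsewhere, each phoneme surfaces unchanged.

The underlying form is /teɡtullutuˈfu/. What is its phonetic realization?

/t/ (word-initial) fails the environment for rule 3, so it stays [t].
/e/ — not in any rule's target class → [e].
/ɡ/ — not in any rule's target class → [ɡ].
/t/ (between /ɡ/ and /u/) is in the target of rule 3 but the environment (between a vowel and a following unstressed vowel) is not met → [t].
/u/ (between /t/ and /l/) is unaffected → [u].
Rule 2 applies to /l/ (between /u/ and /l/: word-finally or immediately before a consonant) → [ɫ].
/l/ (between /l/ and /u/) fails the environment for rule 2, so it stays [l].
/u/ stays [u].
Rule 3 applies to /t/ (between /u/ and /u/: between a vowel and a following unstressed vowel) → [ɾ].
/u/ — not in any rule's target class → [u].
/f/ (between /u/ and /u/): no rule targets it → [f].
/u/ (word-final): no rule targets it → [u].

[teɡtuɫluɾuˈfu]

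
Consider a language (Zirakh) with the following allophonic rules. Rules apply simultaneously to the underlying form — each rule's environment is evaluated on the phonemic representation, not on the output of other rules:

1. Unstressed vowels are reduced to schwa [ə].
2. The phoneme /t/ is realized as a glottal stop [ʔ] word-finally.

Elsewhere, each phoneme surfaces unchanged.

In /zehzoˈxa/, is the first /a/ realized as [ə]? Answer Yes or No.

No

/a/ — word-final; rule 1 does not apply here → [a].
The actual realization is [a], not [ə].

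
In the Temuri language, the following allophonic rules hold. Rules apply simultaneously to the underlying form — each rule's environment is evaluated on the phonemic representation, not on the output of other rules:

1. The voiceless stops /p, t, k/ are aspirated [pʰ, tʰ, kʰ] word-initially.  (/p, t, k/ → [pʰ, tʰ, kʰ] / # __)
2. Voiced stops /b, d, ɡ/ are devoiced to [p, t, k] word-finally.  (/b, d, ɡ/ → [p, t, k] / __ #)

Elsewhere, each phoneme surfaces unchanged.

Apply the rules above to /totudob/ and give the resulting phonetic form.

[tʰotudop]

/t/ meets the environment for rule 1 (word-initially) → [tʰ].
/t/ — between /o/ and /u/; rule 1 does not apply here → [t].
/d/ — between /u/ and /o/; rule 2 does not apply here → [d].
Rule 2 applies to /b/ (word-final: word-finally) → [p].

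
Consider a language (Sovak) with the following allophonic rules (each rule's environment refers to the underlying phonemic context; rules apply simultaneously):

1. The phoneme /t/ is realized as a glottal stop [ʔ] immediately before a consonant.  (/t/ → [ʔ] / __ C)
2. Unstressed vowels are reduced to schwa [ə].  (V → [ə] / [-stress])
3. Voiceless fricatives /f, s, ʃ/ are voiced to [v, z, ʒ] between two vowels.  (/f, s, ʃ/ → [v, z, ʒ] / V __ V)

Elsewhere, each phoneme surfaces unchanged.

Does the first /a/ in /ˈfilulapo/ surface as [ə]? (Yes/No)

/a/ — between /l/ and /p/, in an unstressed syllable — surfaces as [ə] (rule 2).
The actual realization is [ə], which matches [ə].

Yes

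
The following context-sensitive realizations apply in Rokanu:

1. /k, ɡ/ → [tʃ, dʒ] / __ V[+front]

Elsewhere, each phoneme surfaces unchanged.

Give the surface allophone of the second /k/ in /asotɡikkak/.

/k/ (between /k/ and /a/): rule 1 targets it, but not before a front vowel → unchanged [k].

[k]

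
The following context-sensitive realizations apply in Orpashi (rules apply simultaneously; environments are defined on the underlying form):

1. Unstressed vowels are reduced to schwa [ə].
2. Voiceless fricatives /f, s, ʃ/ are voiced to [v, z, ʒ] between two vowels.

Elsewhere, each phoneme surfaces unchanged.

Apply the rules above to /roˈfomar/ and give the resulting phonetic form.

/o/ — between /r/ and /f/, in an unstressed syllable — surfaces as [ə] (rule 1).
/f/ (between /o/ and /o/): between two vowels, so rule 2 applies → [v].
/o/ (between /f/ and /m/): rule 1 targets it, but not in an unstressed syllable → unchanged [o].
/a/ (between /m/ and /r/): in an unstressed syllable, so rule 1 applies → [ə].

[rəˈvomər]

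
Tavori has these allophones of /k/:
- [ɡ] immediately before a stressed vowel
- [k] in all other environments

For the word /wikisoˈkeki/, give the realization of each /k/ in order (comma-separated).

Occurrence 1 (position 3): no conditioning environment matches → elsewhere allophone [k].
Occurrence 2 (position 7): immediately before a stressed vowel → [ɡ].
Occurrence 3 (position 9): no conditioning environment matches → elsewhere allophone [k].

[k], [ɡ], [k]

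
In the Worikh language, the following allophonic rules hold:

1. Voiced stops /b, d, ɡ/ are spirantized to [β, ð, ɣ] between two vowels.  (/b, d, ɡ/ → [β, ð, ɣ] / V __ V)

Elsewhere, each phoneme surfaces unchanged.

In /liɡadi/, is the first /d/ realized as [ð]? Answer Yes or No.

Yes

/d/ (between /a/ and /i/) occurs between two vowels → [ð] by rule 1.
The actual realization is [ð], which matches [ð].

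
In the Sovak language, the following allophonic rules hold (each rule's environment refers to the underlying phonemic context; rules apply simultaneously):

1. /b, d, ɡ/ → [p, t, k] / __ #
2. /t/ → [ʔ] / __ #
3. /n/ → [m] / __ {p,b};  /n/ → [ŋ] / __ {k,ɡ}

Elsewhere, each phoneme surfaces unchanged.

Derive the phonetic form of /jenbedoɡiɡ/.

[jembedoɡik]

/j/ — not in any rule's target class → [j].
/e/ — not in any rule's target class → [e].
/n/ (between /e/ and /b/): before a labial or velar stop, so rule 3 applies → [m].
/b/ — between /n/ and /e/; rule 1 does not apply here → [b].
/e/ (between /b/ and /d/): no rule targets it → [e].
/d/ — between /e/ and /o/; rule 1 does not apply here → [d].
/o/ stays [o].
/ɡ/ (between /o/ and /i/) fails the environment for rule 1, so it stays [ɡ].
/i/ (between /ɡ/ and /ɡ/): no rule targets it → [i].
/ɡ/ — word-final, word-finally — surfaces as [k] (rule 1).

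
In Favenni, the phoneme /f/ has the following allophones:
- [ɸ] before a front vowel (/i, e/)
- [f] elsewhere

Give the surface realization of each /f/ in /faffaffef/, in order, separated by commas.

Occurrence 1 (position 1): no conditioning environment matches → elsewhere allophone [f].
Occurrence 2 (position 3): no conditioning environment matches → elsewhere allophone [f].
Occurrence 3 (position 4): no conditioning environment matches → elsewhere allophone [f].
Occurrence 4 (position 6): no conditioning environment matches → elsewhere allophone [f].
Occurrence 5 (position 7): before a front vowel (/i, e/) → [ɸ].
Occurrence 6 (position 9): no conditioning environment matches → elsewhere allophone [f].

[f], [f], [f], [f], [ɸ], [f]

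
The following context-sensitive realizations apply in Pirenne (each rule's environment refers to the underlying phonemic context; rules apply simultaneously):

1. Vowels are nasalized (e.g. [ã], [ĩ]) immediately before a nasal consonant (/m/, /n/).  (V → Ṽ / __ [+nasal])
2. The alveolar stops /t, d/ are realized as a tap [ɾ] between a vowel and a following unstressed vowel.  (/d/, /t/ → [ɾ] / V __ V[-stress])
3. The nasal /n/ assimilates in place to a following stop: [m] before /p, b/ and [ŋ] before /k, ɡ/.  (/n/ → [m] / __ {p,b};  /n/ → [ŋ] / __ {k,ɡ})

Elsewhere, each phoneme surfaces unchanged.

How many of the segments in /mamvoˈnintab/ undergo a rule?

3

Segments that undergo a rule: /a/ → [ã] (rule 1); /o/ → [õ] (rule 1); /i/ → [ĩ] (rule 1).
All other segments surface unchanged.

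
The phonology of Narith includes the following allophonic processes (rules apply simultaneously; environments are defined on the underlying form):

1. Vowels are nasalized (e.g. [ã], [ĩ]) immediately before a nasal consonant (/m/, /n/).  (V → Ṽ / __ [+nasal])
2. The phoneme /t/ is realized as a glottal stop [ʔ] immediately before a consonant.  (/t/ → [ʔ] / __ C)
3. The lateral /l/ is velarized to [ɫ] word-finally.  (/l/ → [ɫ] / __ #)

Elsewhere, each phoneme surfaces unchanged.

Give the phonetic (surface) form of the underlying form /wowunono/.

[wowũnõno]

/w/ (word-initial): no rule targets it → [w].
/o/ (between /w/ and /w/): rule 1 targets it, but not before a nasal consonant → unchanged [o].
/w/ stays [w].
Rule 1 applies to /u/ (between /w/ and /n/: before a nasal consonant) → [ũ].
/n/ stays [n].
/o/ (between /n/ and /n/) occurs before a nasal consonant → [õ] by rule 1.
/n/ (between /o/ and /o/) is unaffected → [n].
/o/ (word-final) is in the target of rule 1 but the environment (before a nasal consonant) is not met → [o].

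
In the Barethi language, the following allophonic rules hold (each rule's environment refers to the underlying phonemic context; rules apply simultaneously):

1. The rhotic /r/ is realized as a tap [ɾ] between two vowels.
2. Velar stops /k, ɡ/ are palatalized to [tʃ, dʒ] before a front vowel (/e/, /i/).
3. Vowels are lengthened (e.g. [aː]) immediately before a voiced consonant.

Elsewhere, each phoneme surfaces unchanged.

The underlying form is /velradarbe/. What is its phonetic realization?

/v/ (word-initial) is unaffected → [v].
/e/ — between /v/ and /l/, before a voiced consonant — surfaces as [eː] (rule 3).
/l/ stays [l].
/r/ (between /l/ and /a/) fails the environment for rule 1, so it stays [r].
/a/ (between /r/ and /d/): before a voiced consonant, so rule 3 applies → [aː].
/d/ stays [d].
Rule 3 applies to /a/ (between /d/ and /r/: before a voiced consonant) → [aː].
/r/ — between /a/ and /b/; rule 1 does not apply here → [r].
/b/ (between /r/ and /e/): no rule targets it → [b].
/e/ — word-final; rule 3 does not apply here → [e].

[veːlraːdaːrbe]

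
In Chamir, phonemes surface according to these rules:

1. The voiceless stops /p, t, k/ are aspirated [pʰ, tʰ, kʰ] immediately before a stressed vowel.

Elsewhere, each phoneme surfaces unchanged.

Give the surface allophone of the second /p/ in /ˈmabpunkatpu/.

[p]

/p/ (between /t/ and /u/): rule 1 targets it, but not immediately before a stressed vowel → unchanged [p].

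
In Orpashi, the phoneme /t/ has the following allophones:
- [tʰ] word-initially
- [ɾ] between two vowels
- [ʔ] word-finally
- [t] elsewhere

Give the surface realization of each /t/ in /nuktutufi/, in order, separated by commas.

[t], [ɾ]

Occurrence 1 (position 4): no conditioning environment matches → elsewhere allophone [t].
Occurrence 2 (position 6): between two vowels → [ɾ].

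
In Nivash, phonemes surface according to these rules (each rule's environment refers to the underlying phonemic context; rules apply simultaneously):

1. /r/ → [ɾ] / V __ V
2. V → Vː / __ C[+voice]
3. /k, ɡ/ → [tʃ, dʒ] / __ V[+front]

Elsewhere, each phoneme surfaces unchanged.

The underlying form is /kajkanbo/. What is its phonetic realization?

[kaːjkaːnbo]

/k/ (word-initial) fails the environment for rule 3, so it stays [k].
/a/ (between /k/ and /j/) occurs before a voiced consonant → [aː] by rule 2.
/j/ (between /a/ and /k/): no rule targets it → [j].
/k/ — between /j/ and /a/; rule 3 does not apply here → [k].
Rule 2 applies to /a/ (between /k/ and /n/: before a voiced consonant) → [aː].
/n/ (between /a/ and /b/): no rule targets it → [n].
/b/ (between /n/ and /o/): no rule targets it → [b].
/o/ (word-final) fails the environment for rule 2, so it stays [o].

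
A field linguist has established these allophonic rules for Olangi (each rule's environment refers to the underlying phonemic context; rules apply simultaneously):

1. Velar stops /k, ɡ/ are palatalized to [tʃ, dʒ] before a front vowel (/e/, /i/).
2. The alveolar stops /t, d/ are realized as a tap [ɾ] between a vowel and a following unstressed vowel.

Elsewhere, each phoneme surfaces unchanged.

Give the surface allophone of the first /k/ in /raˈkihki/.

[tʃ]

/k/ meets the environment for rule 1 (before a front vowel) → [tʃ].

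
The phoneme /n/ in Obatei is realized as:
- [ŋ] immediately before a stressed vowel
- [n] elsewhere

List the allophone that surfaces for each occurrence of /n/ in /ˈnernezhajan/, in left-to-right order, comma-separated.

Occurrence 1 (position 1): immediately before a stressed vowel → [ŋ].
Occurrence 2 (position 4): no conditioning environment matches → elsewhere allophone [n].
Occurrence 3 (position 11): no conditioning environment matches → elsewhere allophone [n].

[ŋ], [n], [n]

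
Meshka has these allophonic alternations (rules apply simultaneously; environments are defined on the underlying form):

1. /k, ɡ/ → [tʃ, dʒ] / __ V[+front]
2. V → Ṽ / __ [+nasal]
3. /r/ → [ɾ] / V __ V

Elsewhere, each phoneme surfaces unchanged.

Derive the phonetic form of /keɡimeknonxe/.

[tʃedʒĩmeknõnxe]

/k/ meets the environment for rule 1 (before a front vowel) → [tʃ].
/e/ — between /k/ and /ɡ/; rule 2 does not apply here → [e].
/ɡ/ (between /e/ and /i/) occurs before a front vowel → [dʒ] by rule 1.
/i/ (between /ɡ/ and /m/) occurs before a nasal consonant → [ĩ] by rule 2.
/e/ (between /m/ and /k/) fails the environment for rule 2, so it stays [e].
/k/ (between /e/ and /n/) fails the environment for rule 1, so it stays [k].
Rule 2 applies to /o/ (between /n/ and /n/: before a nasal consonant) → [õ].
/e/ (word-final) is in the target of rule 2 but the environment (before a nasal consonant) is not met → [e].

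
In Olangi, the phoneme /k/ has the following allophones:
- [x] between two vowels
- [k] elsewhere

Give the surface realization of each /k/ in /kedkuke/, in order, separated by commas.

Occurrence 1 (position 1): no conditioning environment matches → elsewhere allophone [k].
Occurrence 2 (position 4): no conditioning environment matches → elsewhere allophone [k].
Occurrence 3 (position 6): between two vowels → [x].

[k], [k], [x]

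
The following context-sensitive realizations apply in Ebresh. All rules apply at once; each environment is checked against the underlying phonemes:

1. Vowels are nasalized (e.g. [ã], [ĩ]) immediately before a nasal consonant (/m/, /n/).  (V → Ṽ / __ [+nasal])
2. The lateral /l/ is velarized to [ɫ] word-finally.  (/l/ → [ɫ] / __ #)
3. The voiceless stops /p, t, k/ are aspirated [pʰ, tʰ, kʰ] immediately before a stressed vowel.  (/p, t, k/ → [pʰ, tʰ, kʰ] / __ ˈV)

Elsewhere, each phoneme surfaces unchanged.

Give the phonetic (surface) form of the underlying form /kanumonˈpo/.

[kãnũmõnˈpʰo]

/k/ — word-initial; rule 3 does not apply here → [k].
/a/ (between /k/ and /n/): before a nasal consonant, so rule 1 applies → [ã].
/n/ (between /a/ and /u/): no rule targets it → [n].
Rule 1 applies to /u/ (between /n/ and /m/: before a nasal consonant) → [ũ].
/m/ — not in any rule's target class → [m].
/o/ (between /m/ and /n/) occurs before a nasal consonant → [õ] by rule 1.
/n/ (between /o/ and /p/) is unaffected → [n].
/p/ meets the environment for rule 3 (immediately before a stressed vowel) → [pʰ].
/o/ — word-final; rule 1 does not apply here → [o].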